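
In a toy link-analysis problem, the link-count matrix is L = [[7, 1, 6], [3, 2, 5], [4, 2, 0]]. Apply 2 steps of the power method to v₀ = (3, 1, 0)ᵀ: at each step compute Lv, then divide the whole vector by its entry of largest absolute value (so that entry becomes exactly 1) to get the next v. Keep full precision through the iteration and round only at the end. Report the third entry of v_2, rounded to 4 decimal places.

0.4418

Lv0 = (22.00000, 11.00000, 14.00000); divide by 22.00000 → v1 = (1.00000, 0.50000, 0.63636)
Lv1 = (11.31818, 7.18182, 5.00000); divide by 11.31818 → v2 = (1.00000, 0.63454, 0.44177)
Requested entry of v2: 110/249 = 0.4418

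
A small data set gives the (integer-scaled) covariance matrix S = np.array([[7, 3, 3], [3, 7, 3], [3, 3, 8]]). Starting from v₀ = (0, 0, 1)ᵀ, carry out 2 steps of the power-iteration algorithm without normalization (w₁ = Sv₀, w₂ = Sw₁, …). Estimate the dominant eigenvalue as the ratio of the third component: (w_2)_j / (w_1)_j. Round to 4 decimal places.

w1 = Sv₀ = (3, 3, 8)
w2 = Sw1 = (54, 54, 82)
Ratio at component: 82 / 8 = 10.2500

λ ≈ 10.2500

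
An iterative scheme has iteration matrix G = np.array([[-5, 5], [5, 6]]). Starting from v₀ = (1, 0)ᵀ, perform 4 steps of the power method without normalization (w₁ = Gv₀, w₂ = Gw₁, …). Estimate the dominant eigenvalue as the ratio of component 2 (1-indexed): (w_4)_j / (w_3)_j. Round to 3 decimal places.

w1 = Gv₀ = ((-5)·1 + 5·0; 5·1 + 6·0) = (-5, 5)
w2 = Gw1 = ((-5)·(-5) + 5·5; 5·(-5) + 6·5) = (50, 5)
w3 = Gw2 = (-225, 280)
w4 = Gw3 = (2525, 555)
Ratio at component: 555 / 280 = 1.982

1.982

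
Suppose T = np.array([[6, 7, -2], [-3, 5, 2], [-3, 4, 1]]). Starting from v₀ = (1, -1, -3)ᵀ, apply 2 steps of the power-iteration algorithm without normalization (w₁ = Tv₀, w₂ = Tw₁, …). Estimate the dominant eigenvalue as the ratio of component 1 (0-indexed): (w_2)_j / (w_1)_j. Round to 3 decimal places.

λ ≈ 7.500

w1 = Tv₀ = (5, -14, -10)
w2 = Tw1 = (-48, -105, -81)
Ratio at component: -105 / -14 = 7.500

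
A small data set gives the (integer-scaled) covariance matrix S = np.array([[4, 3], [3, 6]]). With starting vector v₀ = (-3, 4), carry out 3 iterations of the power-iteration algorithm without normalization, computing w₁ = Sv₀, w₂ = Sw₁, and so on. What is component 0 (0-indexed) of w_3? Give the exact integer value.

w1 = Sv₀ = (0, 15)
w2 = Sw1 = (45, 90)
w3 = Sw2 = (450, 675)
The requested component of w3 is 450.

450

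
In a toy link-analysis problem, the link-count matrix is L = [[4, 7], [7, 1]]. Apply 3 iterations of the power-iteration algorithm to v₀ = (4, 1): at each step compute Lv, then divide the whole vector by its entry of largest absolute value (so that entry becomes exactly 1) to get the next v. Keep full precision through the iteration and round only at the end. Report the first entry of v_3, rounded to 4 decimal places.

1.0000

Lv0 = (23.00000, 29.00000); divide by 29.00000 → v1 = (0.79310, 1.00000)
Lv1 = (10.17241, 6.55172); divide by 10.17241 → v2 = (1.00000, 0.64407)
Lv2 = (8.50847, 7.64407); divide by 8.50847 → v3 = (1.00000, 0.89841)
Requested entry of v3: 2510/2510 = 1.0000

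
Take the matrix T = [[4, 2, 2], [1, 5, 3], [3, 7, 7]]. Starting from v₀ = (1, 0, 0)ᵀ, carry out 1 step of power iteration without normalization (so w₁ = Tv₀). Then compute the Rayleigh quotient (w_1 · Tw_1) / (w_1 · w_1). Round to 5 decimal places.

λ ≈ 9.00000

w1 = Tv₀ = (4·1 + 2·0 + 2·0; 1·1 + 5·0 + 3·0; 3·1 + 7·0 + 7·0) = (4, 1, 3)
Tw1 = (24, 18, 40)
w1·Tw1 = 4·24 + 1·18 + 3·40 = 234; w1·w1 = 4·4 + 1·1 + 3·3 = 26
λ ≈ 234/26 = 9.00000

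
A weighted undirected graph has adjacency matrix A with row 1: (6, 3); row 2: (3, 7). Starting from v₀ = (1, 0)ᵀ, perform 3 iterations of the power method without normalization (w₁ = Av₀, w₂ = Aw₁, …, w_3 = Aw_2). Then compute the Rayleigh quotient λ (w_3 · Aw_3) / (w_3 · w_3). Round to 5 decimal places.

w1 = Av₀ = (6·1 + 3·0; 3·1 + 7·0) = (6, 3)
w2 = Aw1 = (6·6 + 3·3; 3·6 + 7·3) = (45, 39)
w3 = Aw2 = (387, 408)
Aw3 = (3546, 4017)
w3·Aw3 = 387·3546 + 408·4017 = 3011238; w3·w3 = 387·387 + 408·408 = 316233
λ ≈ 3011238/316233 = 9.52221

λ ≈ 9.52221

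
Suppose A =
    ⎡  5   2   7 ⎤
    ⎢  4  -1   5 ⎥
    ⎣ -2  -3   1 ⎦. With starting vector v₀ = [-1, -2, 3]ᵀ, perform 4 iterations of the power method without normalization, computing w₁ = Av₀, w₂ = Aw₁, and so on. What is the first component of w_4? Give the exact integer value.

-777

w1 = Av₀ = (12, 13, 11)
w2 = Aw1 = (163, 90, -52)
w3 = Aw2 = (631, 302, -648)
w4 = Aw3 = (-777, -1018, -2816)
The requested component of w4 is -777.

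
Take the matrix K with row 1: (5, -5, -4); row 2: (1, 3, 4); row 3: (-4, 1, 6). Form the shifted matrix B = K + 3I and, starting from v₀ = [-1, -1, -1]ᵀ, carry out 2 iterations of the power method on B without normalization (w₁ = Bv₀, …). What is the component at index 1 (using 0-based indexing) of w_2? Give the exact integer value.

-89

B = K + 3I has rows (8, -5, -4); (1, 6, 4); (-4, 1, 9)
w1 = Bv₀ = (8·(-1) + (-5)·(-1) + (-4)·(-1); 1·(-1) + 6·(-1) + 4·(-1); (-4)·(-1) + 1·(-1) + 9·(-1)) = (1, -11, -6)
w2 = Bw1 = (8·1 + (-5)·(-11) + (-4)·(-6); 1·1 + 6·(-11) + 4·(-6); (-4)·1 + 1·(-11) + 9·(-6)) = (87, -89, -69)
Requested component of w2: -89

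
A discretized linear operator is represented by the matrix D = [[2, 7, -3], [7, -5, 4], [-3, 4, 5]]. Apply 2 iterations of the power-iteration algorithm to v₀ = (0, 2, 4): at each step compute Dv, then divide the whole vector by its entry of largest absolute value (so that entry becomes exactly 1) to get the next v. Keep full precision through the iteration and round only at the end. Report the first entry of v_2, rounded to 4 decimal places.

-0.2405

Dv0 = (2.00000, 6.00000, 28.00000); divide by 28.00000 → v1 = (0.07143, 0.21429, 1.00000)
Dv1 = (-1.35714, 3.42857, 5.64286); divide by 5.64286 → v2 = (-0.24051, 0.60759, 1.00000)
Requested entry of v2: -38/158 = -0.2405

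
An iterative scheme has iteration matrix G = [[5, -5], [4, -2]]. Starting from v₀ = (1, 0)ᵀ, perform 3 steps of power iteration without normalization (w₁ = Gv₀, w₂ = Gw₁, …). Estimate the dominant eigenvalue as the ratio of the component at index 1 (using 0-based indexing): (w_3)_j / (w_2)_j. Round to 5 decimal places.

w1 = Gv₀ = (5·1 + (-5)·0; 4·1 + (-2)·0) = (5, 4)
w2 = Gw1 = (5·5 + (-5)·4; 4·5 + (-2)·4) = (5, 12)
w3 = Gw2 = (-35, -4)
Ratio at component: -4 / 12 = -0.33333

λ ≈ -0.33333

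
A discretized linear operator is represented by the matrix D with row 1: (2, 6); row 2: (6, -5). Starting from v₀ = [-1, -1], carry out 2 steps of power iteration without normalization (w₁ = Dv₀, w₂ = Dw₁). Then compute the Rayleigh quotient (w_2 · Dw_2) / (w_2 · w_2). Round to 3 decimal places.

1.318

w1 = Dv₀ = (2·(-1) + 6·(-1); 6·(-1) + (-5)·(-1)) = (-8, -1)
w2 = Dw1 = (2·(-8) + 6·(-1); 6·(-8) + (-5)·(-1)) = (-22, -43)
Dw2 = (-302, 83)
w2·Dw2 = (-22)·(-302) + (-43)·83 = 3075; w2·w2 = (-22)·(-22) + (-43)·(-43) = 2333
λ ≈ 3075/2333 = 1.318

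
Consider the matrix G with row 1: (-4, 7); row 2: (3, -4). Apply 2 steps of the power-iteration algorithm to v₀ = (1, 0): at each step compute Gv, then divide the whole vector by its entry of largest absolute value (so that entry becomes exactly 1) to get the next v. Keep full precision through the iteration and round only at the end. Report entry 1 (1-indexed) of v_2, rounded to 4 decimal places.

Gv0 = (-4.00000, 3.00000); divide by -4.00000 → v1 = (1.00000, -0.75000)
Gv1 = (-9.25000, 6.00000); divide by -9.25000 → v2 = (1.00000, -0.64865)
Requested entry of v2: 37/37 = 1.0000

1.0000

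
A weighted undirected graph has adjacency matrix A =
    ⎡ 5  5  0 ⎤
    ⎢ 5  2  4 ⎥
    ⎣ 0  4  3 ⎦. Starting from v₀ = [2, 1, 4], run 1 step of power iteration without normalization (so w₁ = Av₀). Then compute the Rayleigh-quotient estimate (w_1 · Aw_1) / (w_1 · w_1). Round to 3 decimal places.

λ ≈ 8.889

w1 = Av₀ = (5·2 + 5·1 + 0·4; 5·2 + 2·1 + 4·4; 0·2 + 4·1 + 3·4) = (15, 28, 16)
Aw1 = (215, 195, 160)
w1·Aw1 = 15·215 + 28·195 + 16·160 = 11245; w1·w1 = 15·15 + 28·28 + 16·16 = 1265
λ ≈ 11245/1265 = 8.889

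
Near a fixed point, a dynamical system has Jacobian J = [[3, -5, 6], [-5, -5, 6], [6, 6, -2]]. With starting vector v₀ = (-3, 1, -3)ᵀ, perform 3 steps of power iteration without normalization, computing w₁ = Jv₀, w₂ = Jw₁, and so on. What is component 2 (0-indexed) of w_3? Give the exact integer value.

888

w1 = Jv₀ = (3·(-3) + (-5)·1 + 6·(-3); (-5)·(-3) + (-5)·1 + 6·(-3); 6·(-3) + 6·1 + (-2)·(-3)) = (-32, -8, -6)
w2 = Jw1 = (3·(-32) + (-5)·(-8) + 6·(-6); (-5)·(-32) + (-5)·(-8) + 6·(-6); 6·(-32) + 6·(-8) + (-2)·(-6)) = (-92, 164, -228)
w3 = Jw2 = (-2464, -1728, 888)
The requested component of w3 is 888.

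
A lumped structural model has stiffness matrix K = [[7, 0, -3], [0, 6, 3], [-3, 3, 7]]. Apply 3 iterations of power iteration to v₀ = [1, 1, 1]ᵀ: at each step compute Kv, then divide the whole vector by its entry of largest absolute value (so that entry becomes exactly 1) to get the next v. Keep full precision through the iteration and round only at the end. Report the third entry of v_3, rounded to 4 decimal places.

1.0000

Kv0 = (4.00000, 9.00000, 7.00000); divide by 9.00000 → v1 = (0.44444, 1.00000, 0.77778)
Kv1 = (0.77778, 8.33333, 7.11111); divide by 8.33333 → v2 = (0.09333, 1.00000, 0.85333)
Kv2 = (-1.90667, 8.56000, 8.69333); divide by 8.69333 → v3 = (-0.21933, 0.98466, 1.00000)
Requested entry of v3: 652/652 = 1.0000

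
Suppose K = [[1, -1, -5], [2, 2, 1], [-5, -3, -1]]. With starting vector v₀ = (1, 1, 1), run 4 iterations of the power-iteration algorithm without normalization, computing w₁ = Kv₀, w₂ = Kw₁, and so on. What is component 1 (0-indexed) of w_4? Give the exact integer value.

w1 = Kv₀ = (-5, 5, -9)
w2 = Kw1 = (35, -9, 19)
w3 = Kw2 = (-51, 71, -167)
w4 = Kw3 = (713, -127, 209)
The requested component of w4 is -127.

-127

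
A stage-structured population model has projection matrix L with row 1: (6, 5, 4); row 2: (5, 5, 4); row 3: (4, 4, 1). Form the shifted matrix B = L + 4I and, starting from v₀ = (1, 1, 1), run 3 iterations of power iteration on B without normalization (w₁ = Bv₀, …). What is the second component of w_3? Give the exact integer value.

B = L + 4I has rows (10, 5, 4); (5, 9, 4); (4, 4, 5)
w1 = Bv₀ = (10·1 + 5·1 + 4·1; 5·1 + 9·1 + 4·1; 4·1 + 4·1 + 5·1) = (19, 18, 13)
w2 = Bw1 = (10·19 + 5·18 + 4·13; 5·19 + 9·18 + 4·13; 4·19 + 4·18 + 5·13) = (332, 309, 213)
w3 = Bw2 = (5717, 5293, 3629)
Requested component of w3: 5293

5293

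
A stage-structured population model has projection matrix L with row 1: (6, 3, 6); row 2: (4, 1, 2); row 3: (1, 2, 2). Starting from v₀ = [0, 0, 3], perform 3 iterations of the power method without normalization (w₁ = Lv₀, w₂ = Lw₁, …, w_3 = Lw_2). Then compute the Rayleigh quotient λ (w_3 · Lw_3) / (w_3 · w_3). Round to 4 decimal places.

w1 = Lv₀ = (6·0 + 3·0 + 6·3; 4·0 + 1·0 + 2·3; 1·0 + 2·0 + 2·3) = (18, 6, 6)
w2 = Lw1 = (6·18 + 3·6 + 6·6; 4·18 + 1·6 + 2·6; 1·18 + 2·6 + 2·6) = (162, 90, 42)
w3 = Lw2 = (1494, 822, 426)
Lw3 = (13986, 7650, 3990)
w3·Lw3 = 1494·13986 + 822·7650 + 426·3990 = 28883124; w3·w3 = 1494·1494 + 822·822 + 426·426 = 3089196
λ ≈ 28883124/3089196 = 9.3497

9.3497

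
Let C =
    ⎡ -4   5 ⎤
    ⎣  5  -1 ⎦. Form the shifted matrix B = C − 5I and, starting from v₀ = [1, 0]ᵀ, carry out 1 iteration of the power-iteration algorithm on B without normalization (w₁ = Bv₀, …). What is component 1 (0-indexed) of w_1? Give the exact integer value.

5

B = C − 5I has rows (-9, 5); (5, -6)
w1 = Bv₀ = ((-9)·1 + 5·0; 5·1 + (-6)·0) = (-9, 5)
Requested component of w1: 5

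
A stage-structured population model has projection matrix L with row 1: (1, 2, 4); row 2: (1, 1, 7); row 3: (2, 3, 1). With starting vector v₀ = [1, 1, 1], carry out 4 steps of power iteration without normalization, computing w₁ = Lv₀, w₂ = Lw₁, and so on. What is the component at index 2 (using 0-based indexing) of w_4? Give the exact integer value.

w1 = Lv₀ = (1·1 + 2·1 + 4·1; 1·1 + 1·1 + 7·1; 2·1 + 3·1 + 1·1) = (7, 9, 6)
w2 = Lw1 = (1·7 + 2·9 + 4·6; 1·7 + 1·9 + 7·6; 2·7 + 3·9 + 1·6) = (49, 58, 47)
w3 = Lw2 = (353, 436, 319)
w4 = Lw3 = (2501, 3022, 2333)
The requested component of w4 is 2333.

2333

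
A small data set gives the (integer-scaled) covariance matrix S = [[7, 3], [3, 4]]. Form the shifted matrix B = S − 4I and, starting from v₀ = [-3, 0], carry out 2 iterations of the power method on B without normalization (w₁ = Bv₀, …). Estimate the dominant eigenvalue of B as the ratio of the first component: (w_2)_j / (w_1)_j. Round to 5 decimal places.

B = S − 4I has rows (3, 3); (3, 0)
w1 = Bv₀ = (-9, -9)
w2 = Bw1 = (-54, -27)
Ratio: -54/-9 = 6.00000

6.00000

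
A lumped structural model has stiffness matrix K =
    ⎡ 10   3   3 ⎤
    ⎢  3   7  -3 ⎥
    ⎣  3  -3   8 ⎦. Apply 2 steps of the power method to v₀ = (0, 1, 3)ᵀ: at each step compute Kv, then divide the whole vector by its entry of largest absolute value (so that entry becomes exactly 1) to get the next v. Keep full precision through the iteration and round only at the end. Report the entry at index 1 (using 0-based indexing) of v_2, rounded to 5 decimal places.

Kv0 = (12.000000, -2.000000, 21.000000); divide by 21.000000 → v1 = (0.571429, -0.095238, 1.000000)
Kv1 = (8.428571, -1.952381, 10.000000); divide by 10.000000 → v2 = (0.842857, -0.195238, 1.000000)
Requested entry of v2: -41/210 = -0.19524

-0.19524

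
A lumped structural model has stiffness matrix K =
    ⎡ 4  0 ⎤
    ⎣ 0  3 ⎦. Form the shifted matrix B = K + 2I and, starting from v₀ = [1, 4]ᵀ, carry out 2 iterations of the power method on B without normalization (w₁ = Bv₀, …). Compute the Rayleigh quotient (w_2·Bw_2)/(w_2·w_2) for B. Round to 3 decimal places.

5.115

B = K + 2I has rows (6, 0); (0, 5)
w1 = Bv₀ = (6, 20)
w2 = Bw1 = (36, 100)
Bw2 = (216, 500)
w2·Bw2 = 57776; w2·w2 = 11296; μ ≈ 57776/11296 = 5.115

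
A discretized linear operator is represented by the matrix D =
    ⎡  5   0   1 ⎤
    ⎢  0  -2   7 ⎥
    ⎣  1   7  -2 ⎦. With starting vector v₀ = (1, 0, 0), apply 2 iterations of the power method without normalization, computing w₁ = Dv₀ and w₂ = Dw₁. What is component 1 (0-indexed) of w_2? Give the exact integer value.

w1 = Dv₀ = (5·1 + 0·0 + 1·0; 0·1 + (-2)·0 + 7·0; 1·1 + 7·0 + (-2)·0) = (5, 0, 1)
w2 = Dw1 = (5·5 + 0·0 + 1·1; 0·5 + (-2)·0 + 7·1; 1·5 + 7·0 + (-2)·1) = (26, 7, 3)
The requested component of w2 is 7.

7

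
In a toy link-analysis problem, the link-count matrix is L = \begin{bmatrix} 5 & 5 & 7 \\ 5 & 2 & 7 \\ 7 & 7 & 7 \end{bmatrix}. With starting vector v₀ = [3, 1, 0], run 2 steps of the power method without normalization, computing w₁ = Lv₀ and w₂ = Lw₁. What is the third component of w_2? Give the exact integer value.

w1 = Lv₀ = (5·3 + 5·1 + 7·0; 5·3 + 2·1 + 7·0; 7·3 + 7·1 + 7·0) = (20, 17, 28)
w2 = Lw1 = (5·20 + 5·17 + 7·28; 5·20 + 2·17 + 7·28; 7·20 + 7·17 + 7·28) = (381, 330, 455)
The requested component of w2 is 455.

455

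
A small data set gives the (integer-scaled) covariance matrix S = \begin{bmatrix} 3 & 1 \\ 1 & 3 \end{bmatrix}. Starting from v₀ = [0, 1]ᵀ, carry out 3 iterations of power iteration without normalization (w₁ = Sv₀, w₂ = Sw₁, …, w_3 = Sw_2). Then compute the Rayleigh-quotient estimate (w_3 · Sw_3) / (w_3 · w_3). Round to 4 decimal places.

3.9692

w1 = Sv₀ = (1, 3)
w2 = Sw1 = (6, 10)
w3 = Sw2 = (28, 36)
Sw3 = (120, 136)
w3·Sw3 = 28·120 + 36·136 = 8256; w3·w3 = 28·28 + 36·36 = 2080
λ ≈ 8256/2080 = 3.9692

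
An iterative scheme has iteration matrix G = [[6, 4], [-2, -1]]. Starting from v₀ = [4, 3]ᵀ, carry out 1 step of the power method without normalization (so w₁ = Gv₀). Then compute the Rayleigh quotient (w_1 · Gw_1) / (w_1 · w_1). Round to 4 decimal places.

w1 = Gv₀ = (6·4 + 4·3; (-2)·4 + (-1)·3) = (36, -11)
Gw1 = (172, -61)
w1·Gw1 = 36·172 + (-11)·(-61) = 6863; w1·w1 = 36·36 + (-11)·(-11) = 1417
λ ≈ 6863/1417 = 4.8433

λ ≈ 4.8433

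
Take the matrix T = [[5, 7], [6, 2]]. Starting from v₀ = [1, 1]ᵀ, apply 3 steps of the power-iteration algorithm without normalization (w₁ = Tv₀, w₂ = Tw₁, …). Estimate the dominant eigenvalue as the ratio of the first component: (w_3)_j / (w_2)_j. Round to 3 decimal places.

w1 = Tv₀ = (5·1 + 7·1; 6·1 + 2·1) = (12, 8)
w2 = Tw1 = (5·12 + 7·8; 6·12 + 2·8) = (116, 88)
w3 = Tw2 = (1196, 872)
Ratio at component: 1196 / 116 = 10.310

10.310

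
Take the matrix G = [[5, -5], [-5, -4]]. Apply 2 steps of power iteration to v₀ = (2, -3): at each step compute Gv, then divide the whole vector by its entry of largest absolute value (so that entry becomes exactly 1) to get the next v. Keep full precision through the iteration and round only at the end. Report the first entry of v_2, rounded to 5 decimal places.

-0.86466

Gv0 = (25.000000, 2.000000); divide by 25.000000 → v1 = (1.000000, 0.080000)
Gv1 = (4.600000, -5.320000); divide by -5.320000 → v2 = (-0.864662, 1.000000)
Requested entry of v2: 115/-133 = -0.86466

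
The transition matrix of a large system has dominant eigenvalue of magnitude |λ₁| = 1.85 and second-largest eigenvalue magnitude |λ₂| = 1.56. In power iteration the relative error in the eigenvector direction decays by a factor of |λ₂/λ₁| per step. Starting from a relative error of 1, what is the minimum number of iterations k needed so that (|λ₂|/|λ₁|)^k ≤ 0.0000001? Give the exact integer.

|λ₂/λ₁| = 1.56/1.85 = 0.84324
Need k ≥ ln(0.0000001) / ln(0.84324) = -16.1181 / -0.1705 ≈ 94.534
Smallest integer k satisfying the bound: 95

95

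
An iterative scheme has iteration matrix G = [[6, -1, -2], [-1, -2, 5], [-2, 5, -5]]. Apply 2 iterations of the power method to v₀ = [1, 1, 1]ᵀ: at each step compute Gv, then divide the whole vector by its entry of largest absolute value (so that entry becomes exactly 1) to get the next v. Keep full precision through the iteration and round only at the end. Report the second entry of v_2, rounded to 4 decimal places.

Gv0 = (3.00000, 2.00000, -2.00000); divide by 3.00000 → v1 = (1.00000, 0.66667, -0.66667)
Gv1 = (6.66667, -5.66667, 4.66667); divide by 6.66667 → v2 = (1.00000, -0.85000, 0.70000)
Requested entry of v2: -17/20 = -0.8500

-0.8500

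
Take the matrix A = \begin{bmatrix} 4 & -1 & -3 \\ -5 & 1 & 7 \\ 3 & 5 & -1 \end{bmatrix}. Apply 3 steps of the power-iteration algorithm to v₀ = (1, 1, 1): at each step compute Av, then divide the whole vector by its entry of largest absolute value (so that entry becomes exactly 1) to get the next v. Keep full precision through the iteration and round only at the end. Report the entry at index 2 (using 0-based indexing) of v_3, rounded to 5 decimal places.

Av0 = (0.000000, 3.000000, 7.000000); divide by 7.000000 → v1 = (0.000000, 0.428571, 1.000000)
Av1 = (-3.428571, 7.428571, 1.142857); divide by 7.428571 → v2 = (-0.461538, 1.000000, 0.153846)
Av2 = (-3.307692, 4.384615, 3.461538); divide by 4.384615 → v3 = (-0.754386, 1.000000, 0.789474)
Requested entry of v3: 180/228 = 0.78947

0.78947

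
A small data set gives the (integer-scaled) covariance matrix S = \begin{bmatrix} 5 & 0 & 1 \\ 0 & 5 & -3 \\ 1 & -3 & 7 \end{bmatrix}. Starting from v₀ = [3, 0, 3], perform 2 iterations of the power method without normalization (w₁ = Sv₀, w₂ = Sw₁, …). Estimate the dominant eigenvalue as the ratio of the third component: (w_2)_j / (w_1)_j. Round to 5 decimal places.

w1 = Sv₀ = (5·3 + 0·0 + 1·3; 0·3 + 5·0 + (-3)·3; 1·3 + (-3)·0 + 7·3) = (18, -9, 24)
w2 = Sw1 = (5·18 + 0·(-9) + 1·24; 0·18 + 5·(-9) + (-3)·24; 1·18 + (-3)·(-9) + 7·24) = (114, -117, 213)
Ratio at component: 213 / 24 = 8.87500

8.87500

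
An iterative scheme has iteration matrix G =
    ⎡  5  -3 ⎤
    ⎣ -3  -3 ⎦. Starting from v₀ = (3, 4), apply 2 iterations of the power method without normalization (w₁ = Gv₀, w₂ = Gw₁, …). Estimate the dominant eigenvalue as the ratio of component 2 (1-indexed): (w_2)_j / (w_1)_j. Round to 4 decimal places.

w1 = Gv₀ = (5·3 + (-3)·4; (-3)·3 + (-3)·4) = (3, -21)
w2 = Gw1 = (5·3 + (-3)·(-21); (-3)·3 + (-3)·(-21)) = (78, 54)
Ratio at component: 54 / -21 = -2.5714

-2.5714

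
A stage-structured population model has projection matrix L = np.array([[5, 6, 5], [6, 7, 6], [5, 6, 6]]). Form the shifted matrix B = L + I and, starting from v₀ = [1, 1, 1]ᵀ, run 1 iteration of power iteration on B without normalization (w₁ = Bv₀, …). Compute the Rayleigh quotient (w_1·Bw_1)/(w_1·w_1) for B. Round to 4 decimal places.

B = L + I has rows (6, 6, 5); (6, 8, 6); (5, 6, 7)
w1 = Bv₀ = (17, 20, 18)
Bw1 = (312, 370, 331)
w1·Bw1 = 18662; w1·w1 = 1013; μ ≈ 18662/1013 = 18.4225

18.4225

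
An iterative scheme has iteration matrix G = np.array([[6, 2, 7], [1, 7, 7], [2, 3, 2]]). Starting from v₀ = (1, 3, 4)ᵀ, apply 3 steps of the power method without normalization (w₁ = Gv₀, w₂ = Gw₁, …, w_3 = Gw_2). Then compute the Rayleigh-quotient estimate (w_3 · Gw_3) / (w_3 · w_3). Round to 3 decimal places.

w1 = Gv₀ = (40, 50, 19)
w2 = Gw1 = (473, 523, 268)
w3 = Gw2 = (5760, 6010, 3051)
Gw3 = (67937, 69187, 35652)
w3·Gw3 = 5760·67937 + 6010·69187 + 3051·35652 = 915905242; w3·w3 = 5760·5760 + 6010·6010 + 3051·3051 = 78606301
λ ≈ 915905242/78606301 = 11.652

11.652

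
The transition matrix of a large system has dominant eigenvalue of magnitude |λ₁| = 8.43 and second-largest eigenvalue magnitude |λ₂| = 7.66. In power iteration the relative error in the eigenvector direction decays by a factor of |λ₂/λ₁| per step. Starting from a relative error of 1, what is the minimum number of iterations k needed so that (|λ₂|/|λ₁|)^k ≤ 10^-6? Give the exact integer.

|λ₂/λ₁| = 7.66/8.43 = 0.90866
Need k ≥ ln(10^-6) / ln(0.90866) = -13.8155 / -0.0958 ≈ 144.235
Smallest integer k satisfying the bound: 145

145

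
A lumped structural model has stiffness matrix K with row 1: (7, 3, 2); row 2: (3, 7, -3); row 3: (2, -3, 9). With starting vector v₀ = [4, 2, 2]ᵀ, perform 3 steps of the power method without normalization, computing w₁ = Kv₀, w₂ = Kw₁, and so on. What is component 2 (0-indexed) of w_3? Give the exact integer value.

1914

w1 = Kv₀ = (38, 20, 20)
w2 = Kw1 = (366, 194, 196)
w3 = Kw2 = (3536, 1868, 1914)
The requested component of w3 is 1914.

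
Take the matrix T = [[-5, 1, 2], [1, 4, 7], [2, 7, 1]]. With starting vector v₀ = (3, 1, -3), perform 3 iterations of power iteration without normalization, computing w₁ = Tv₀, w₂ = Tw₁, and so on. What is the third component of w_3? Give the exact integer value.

w1 = Tv₀ = ((-5)·3 + 1·1 + 2·(-3); 1·3 + 4·1 + 7·(-3); 2·3 + 7·1 + 1·(-3)) = (-20, -14, 10)
w2 = Tw1 = ((-5)·(-20) + 1·(-14) + 2·10; 1·(-20) + 4·(-14) + 7·10; 2·(-20) + 7·(-14) + 1·10) = (106, -6, -128)
w3 = Tw2 = (-792, -814, 42)
The requested component of w3 is 42.

42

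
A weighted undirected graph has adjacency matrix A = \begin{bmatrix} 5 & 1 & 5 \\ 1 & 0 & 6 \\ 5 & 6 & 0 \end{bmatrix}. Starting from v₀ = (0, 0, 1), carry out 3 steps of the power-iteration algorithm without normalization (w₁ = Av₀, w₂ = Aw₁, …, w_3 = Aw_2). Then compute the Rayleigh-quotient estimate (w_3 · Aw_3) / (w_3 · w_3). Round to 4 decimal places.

λ ≈ 7.8222

w1 = Av₀ = (5·0 + 1·0 + 5·1; 1·0 + 0·0 + 6·1; 5·0 + 6·0 + 0·1) = (5, 6, 0)
w2 = Aw1 = (5·5 + 1·6 + 5·0; 1·5 + 0·6 + 6·0; 5·5 + 6·6 + 0·0) = (31, 5, 61)
w3 = Aw2 = (465, 397, 185)
Aw3 = (3647, 1575, 4707)
w3·Aw3 = 465·3647 + 397·1575 + 185·4707 = 3191925; w3·w3 = 465·465 + 397·397 + 185·185 = 408059
λ ≈ 3191925/408059 = 7.8222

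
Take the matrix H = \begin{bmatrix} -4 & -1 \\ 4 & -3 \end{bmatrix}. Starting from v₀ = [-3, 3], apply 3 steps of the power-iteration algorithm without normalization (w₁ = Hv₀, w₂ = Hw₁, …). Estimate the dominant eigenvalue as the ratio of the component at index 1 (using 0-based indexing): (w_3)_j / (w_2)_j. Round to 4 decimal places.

-3.6061

w1 = Hv₀ = (9, -21)
w2 = Hw1 = (-15, 99)
w3 = Hw2 = (-39, -357)
Ratio at component: -357 / 99 = -3.6061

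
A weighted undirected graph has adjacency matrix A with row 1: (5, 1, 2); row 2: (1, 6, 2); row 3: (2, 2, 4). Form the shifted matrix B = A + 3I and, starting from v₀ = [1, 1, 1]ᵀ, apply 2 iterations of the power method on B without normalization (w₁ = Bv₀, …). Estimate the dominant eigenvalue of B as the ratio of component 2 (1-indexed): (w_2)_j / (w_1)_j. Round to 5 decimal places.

B = A + 3I has rows (8, 1, 2); (1, 9, 2); (2, 2, 7)
w1 = Bv₀ = (8·1 + 1·1 + 2·1; 1·1 + 9·1 + 2·1; 2·1 + 2·1 + 7·1) = (11, 12, 11)
w2 = Bw1 = (8·11 + 1·12 + 2·11; 1·11 + 9·12 + 2·11; 2·11 + 2·12 + 7·11) = (122, 141, 123)
Ratio: 141/12 = 11.75000

μ ≈ 11.75000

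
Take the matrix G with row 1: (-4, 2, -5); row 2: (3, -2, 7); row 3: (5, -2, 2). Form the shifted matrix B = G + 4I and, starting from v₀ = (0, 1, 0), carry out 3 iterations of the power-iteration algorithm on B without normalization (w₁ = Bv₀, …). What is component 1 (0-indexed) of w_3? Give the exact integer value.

B = G + 4I has rows (0, 2, -5); (3, 2, 7); (5, -2, 6)
w1 = Bv₀ = (2, 2, -2)
w2 = Bw1 = (14, -4, -6)
w3 = Bw2 = (22, -8, 42)
Requested component of w3: -8

-8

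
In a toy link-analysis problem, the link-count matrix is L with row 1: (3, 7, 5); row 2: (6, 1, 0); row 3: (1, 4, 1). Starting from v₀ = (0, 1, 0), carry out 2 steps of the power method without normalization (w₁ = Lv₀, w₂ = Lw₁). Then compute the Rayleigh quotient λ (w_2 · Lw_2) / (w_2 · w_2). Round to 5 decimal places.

λ ≈ 9.75742

w1 = Lv₀ = (3·0 + 7·1 + 5·0; 6·0 + 1·1 + 0·0; 1·0 + 4·1 + 1·0) = (7, 1, 4)
w2 = Lw1 = (3·7 + 7·1 + 5·4; 6·7 + 1·1 + 0·4; 1·7 + 4·1 + 1·4) = (48, 43, 15)
Lw2 = (520, 331, 235)
w2·Lw2 = 48·520 + 43·331 + 15·235 = 42718; w2·w2 = 48·48 + 43·43 + 15·15 = 4378
λ ≈ 42718/4378 = 9.75742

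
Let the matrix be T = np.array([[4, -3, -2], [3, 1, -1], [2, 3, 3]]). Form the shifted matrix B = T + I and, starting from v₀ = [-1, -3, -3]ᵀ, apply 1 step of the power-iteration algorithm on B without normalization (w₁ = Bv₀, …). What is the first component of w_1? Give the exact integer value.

B = T + I has rows (5, -3, -2); (3, 2, -1); (2, 3, 4)
w1 = Bv₀ = (5·(-1) + (-3)·(-3) + (-2)·(-3); 3·(-1) + 2·(-3) + (-1)·(-3); 2·(-1) + 3·(-3) + 4·(-3)) = (10, -6, -23)
Requested component of w1: 10

10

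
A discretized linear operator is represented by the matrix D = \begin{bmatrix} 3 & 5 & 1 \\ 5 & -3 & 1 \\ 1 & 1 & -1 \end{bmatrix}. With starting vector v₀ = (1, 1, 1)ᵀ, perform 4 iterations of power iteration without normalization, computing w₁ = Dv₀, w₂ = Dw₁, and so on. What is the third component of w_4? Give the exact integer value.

w1 = Dv₀ = (3·1 + 5·1 + 1·1; 5·1 + (-3)·1 + 1·1; 1·1 + 1·1 + (-1)·1) = (9, 3, 1)
w2 = Dw1 = (3·9 + 5·3 + 1·1; 5·9 + (-3)·3 + 1·1; 1·9 + 1·3 + (-1)·1) = (43, 37, 11)
w3 = Dw2 = (325, 115, 69)
w4 = Dw3 = (1619, 1349, 371)
The requested component of w4 is 371.

371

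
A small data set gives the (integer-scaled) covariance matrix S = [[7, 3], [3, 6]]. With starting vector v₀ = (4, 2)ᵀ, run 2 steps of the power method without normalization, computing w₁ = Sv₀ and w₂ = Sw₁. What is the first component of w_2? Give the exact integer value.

310

w1 = Sv₀ = (34, 24)
w2 = Sw1 = (310, 246)
The requested component of w2 is 310.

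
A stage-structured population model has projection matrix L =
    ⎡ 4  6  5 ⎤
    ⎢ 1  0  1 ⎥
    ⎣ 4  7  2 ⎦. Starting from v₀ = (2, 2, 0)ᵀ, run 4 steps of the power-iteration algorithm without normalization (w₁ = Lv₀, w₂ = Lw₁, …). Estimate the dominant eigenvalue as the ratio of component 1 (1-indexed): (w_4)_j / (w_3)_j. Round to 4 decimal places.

w1 = Lv₀ = (4·2 + 6·2 + 5·0; 1·2 + 0·2 + 1·0; 4·2 + 7·2 + 2·0) = (20, 2, 22)
w2 = Lw1 = (4·20 + 6·2 + 5·22; 1·20 + 0·2 + 1·22; 4·20 + 7·2 + 2·22) = (202, 42, 138)
w3 = Lw2 = (1750, 340, 1378)
w4 = Lw3 = (15930, 3128, 12136)
Ratio at component: 15930 / 1750 = 9.1029

9.1029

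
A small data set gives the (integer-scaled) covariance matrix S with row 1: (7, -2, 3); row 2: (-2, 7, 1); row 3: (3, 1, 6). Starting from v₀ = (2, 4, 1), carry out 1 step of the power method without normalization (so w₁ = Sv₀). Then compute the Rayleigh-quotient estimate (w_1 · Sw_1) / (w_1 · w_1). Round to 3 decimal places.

λ ≈ 7.528

w1 = Sv₀ = (9, 25, 16)
Sw1 = (61, 173, 148)
w1·Sw1 = 9·61 + 25·173 + 16·148 = 7242; w1·w1 = 9·9 + 25·25 + 16·16 = 962
λ ≈ 7242/962 = 7.528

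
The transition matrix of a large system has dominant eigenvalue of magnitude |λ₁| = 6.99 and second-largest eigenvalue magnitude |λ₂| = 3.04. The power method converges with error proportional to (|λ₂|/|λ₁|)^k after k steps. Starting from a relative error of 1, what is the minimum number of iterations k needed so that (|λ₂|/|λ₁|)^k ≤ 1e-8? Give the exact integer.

23

|λ₂/λ₁| = 3.04/6.99 = 0.43491
Need k ≥ ln(1e-8) / ln(0.43491) = -18.4207 / -0.8326 ≈ 22.124
Smallest integer k satisfying the bound: 23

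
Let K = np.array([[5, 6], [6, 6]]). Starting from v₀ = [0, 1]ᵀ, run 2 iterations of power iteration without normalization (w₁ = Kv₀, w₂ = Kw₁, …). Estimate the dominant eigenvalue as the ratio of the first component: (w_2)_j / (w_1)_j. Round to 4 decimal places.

λ ≈ 11.0000

w1 = Kv₀ = (5·0 + 6·1; 6·0 + 6·1) = (6, 6)
w2 = Kw1 = (5·6 + 6·6; 6·6 + 6·6) = (66, 72)
Ratio at component: 66 / 6 = 11.0000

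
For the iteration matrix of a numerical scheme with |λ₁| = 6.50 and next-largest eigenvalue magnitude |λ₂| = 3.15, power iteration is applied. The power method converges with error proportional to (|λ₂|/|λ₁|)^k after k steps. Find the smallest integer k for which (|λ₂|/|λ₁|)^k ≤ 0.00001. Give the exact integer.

|λ₂/λ₁| = 3.15/6.50 = 0.48462
Need k ≥ ln(0.00001) / ln(0.48462) = -11.5129 / -0.7244 ≈ 15.893
Smallest integer k satisfying the bound: 16

16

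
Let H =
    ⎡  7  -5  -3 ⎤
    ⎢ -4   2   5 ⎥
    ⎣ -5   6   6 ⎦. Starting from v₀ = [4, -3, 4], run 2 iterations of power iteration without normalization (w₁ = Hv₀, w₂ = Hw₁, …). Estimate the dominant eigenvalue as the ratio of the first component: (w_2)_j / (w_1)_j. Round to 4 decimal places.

w1 = Hv₀ = (31, -2, -14)
w2 = Hw1 = (269, -198, -251)
Ratio at component: 269 / 31 = 8.6774

8.6774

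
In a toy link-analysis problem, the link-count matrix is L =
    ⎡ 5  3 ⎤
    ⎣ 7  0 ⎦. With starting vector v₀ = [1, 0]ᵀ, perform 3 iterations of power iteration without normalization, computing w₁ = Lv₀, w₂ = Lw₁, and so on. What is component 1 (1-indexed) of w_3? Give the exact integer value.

335

w1 = Lv₀ = (5·1 + 3·0; 7·1 + 0·0) = (5, 7)
w2 = Lw1 = (5·5 + 3·7; 7·5 + 0·7) = (46, 35)
w3 = Lw2 = (335, 322)
The requested component of w3 is 335.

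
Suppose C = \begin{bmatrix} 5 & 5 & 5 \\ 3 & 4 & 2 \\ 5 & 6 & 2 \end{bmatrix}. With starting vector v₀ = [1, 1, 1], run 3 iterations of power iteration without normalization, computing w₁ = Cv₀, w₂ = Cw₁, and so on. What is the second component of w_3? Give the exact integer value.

1293

w1 = Cv₀ = (15, 9, 13)
w2 = Cw1 = (185, 107, 155)
w3 = Cw2 = (2235, 1293, 1877)
The requested component of w3 is 1293.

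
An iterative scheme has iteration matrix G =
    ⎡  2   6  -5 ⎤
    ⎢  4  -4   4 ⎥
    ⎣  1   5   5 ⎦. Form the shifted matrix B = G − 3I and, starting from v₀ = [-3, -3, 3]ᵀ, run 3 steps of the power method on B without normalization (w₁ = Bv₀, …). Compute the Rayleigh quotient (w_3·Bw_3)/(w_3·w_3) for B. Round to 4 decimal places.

B = G − 3I has rows (-1, 6, -5); (4, -7, 4); (1, 5, 2)
w1 = Bv₀ = (-30, 21, -12)
w2 = Bw1 = (216, -315, 51)
w3 = Bw2 = (-2361, 3273, -1257)
Bw3 = (28284, -37383, 11490)
w3·Bw3 = -203576013; w3·w3 = 17866899; μ ≈ -203576013/17866899 = -11.3940

μ ≈ -11.3940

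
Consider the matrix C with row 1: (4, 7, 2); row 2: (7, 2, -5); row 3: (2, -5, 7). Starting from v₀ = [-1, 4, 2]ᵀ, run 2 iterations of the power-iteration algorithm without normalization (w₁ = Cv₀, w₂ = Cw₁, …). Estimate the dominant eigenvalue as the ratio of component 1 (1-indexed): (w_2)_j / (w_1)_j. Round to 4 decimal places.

1.1786

w1 = Cv₀ = (28, -9, -8)
w2 = Cw1 = (33, 218, 45)
Ratio at component: 33 / 28 = 1.1786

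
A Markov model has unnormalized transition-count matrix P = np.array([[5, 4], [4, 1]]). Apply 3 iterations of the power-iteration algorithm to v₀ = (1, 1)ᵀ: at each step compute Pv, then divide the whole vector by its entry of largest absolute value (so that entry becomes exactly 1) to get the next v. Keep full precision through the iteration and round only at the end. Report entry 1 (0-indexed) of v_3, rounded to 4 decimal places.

Pv0 = (9.00000, 5.00000); divide by 9.00000 → v1 = (1.00000, 0.55556)
Pv1 = (7.22222, 4.55556); divide by 7.22222 → v2 = (1.00000, 0.63077)
Pv2 = (7.52308, 4.63077); divide by 7.52308 → v3 = (1.00000, 0.61554)
Requested entry of v3: 301/489 = 0.6155

0.6155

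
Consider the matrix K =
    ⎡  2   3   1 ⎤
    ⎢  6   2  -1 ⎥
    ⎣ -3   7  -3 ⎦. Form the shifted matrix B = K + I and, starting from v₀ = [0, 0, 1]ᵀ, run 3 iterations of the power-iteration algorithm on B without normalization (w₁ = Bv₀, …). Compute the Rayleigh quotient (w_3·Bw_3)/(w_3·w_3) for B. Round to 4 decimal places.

-0.8834

B = K + I has rows (3, 3, 1); (6, 3, -1); (-3, 7, -2)
w1 = Bv₀ = (3·0 + 3·0 + 1·1; 6·0 + 3·0 + (-1)·1; (-3)·0 + 7·0 + (-2)·1) = (1, -1, -2)
w2 = Bw1 = (3·1 + 3·(-1) + 1·(-2); 6·1 + 3·(-1) + (-1)·(-2); (-3)·1 + 7·(-1) + (-2)·(-2)) = (-2, 5, -6)
w3 = Bw2 = (3, 9, 53)
Bw3 = (89, -8, -52)
w3·Bw3 = -2561; w3·w3 = 2899; μ ≈ -2561/2899 = -0.8834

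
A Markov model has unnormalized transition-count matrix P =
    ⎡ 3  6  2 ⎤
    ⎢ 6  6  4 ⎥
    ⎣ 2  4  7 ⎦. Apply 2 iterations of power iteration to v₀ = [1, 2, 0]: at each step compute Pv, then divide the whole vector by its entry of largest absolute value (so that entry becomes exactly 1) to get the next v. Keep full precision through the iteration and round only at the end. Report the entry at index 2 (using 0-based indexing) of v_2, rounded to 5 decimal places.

0.72269

Pv0 = (15.000000, 18.000000, 10.000000); divide by 18.000000 → v1 = (0.833333, 1.000000, 0.555556)
Pv1 = (9.611111, 13.222222, 9.555556); divide by 13.222222 → v2 = (0.726891, 1.000000, 0.722689)
Requested entry of v2: 172/238 = 0.72269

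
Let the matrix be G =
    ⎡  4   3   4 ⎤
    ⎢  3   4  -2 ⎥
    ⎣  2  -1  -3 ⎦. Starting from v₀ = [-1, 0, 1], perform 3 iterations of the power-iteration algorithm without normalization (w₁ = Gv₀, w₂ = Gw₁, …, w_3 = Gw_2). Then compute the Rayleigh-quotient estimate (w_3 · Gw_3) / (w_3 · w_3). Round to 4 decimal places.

w1 = Gv₀ = (0, -5, -5)
w2 = Gw1 = (-35, -10, 20)
w3 = Gw2 = (-90, -185, -120)
Gw3 = (-1395, -770, 365)
w3·Gw3 = (-90)·(-1395) + (-185)·(-770) + (-120)·365 = 224200; w3·w3 = (-90)·(-90) + (-185)·(-185) + (-120)·(-120) = 56725
λ ≈ 224200/56725 = 3.9524

3.9524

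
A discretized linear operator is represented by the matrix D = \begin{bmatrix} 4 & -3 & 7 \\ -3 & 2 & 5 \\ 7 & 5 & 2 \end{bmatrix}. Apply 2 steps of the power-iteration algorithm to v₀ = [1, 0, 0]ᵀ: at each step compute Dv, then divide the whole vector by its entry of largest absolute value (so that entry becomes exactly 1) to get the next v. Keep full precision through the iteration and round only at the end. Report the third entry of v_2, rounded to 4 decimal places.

0.3649

Dv0 = (4.00000, -3.00000, 7.00000); divide by 7.00000 → v1 = (0.57143, -0.42857, 1.00000)
Dv1 = (10.57143, 2.42857, 3.85714); divide by 10.57143 → v2 = (1.00000, 0.22973, 0.36486)
Requested entry of v2: 27/74 = 0.3649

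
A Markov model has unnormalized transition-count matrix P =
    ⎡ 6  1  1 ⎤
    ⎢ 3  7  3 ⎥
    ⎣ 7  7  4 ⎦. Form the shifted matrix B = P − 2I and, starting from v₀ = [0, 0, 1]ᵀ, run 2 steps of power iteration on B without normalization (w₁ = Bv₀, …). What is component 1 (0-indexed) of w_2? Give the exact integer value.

24

B = P − 2I has rows (4, 1, 1); (3, 5, 3); (7, 7, 2)
w1 = Bv₀ = (1, 3, 2)
w2 = Bw1 = (9, 24, 32)
Requested component of w2: 24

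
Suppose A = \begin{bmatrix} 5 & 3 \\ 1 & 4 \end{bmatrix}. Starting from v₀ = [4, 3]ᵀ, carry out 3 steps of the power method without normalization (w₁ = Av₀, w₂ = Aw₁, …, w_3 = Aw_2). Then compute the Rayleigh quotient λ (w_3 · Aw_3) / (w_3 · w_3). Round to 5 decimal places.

λ ≈ 6.33505

w1 = Av₀ = (29, 16)
w2 = Aw1 = (193, 93)
w3 = Aw2 = (1244, 565)
Aw3 = (7915, 3504)
w3·Aw3 = 1244·7915 + 565·3504 = 11826020; w3·w3 = 1244·1244 + 565·565 = 1866761
λ ≈ 11826020/1866761 = 6.33505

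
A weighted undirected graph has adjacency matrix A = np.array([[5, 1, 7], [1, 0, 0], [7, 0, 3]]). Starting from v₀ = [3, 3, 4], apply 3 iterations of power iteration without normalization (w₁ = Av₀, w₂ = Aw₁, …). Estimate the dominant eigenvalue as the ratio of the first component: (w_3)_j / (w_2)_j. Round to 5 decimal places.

λ ≈ 11.45043

w1 = Av₀ = (5·3 + 1·3 + 7·4; 1·3 + 0·3 + 0·4; 7·3 + 0·3 + 3·4) = (46, 3, 33)
w2 = Aw1 = (5·46 + 1·3 + 7·33; 1·46 + 0·3 + 0·33; 7·46 + 0·3 + 3·33) = (464, 46, 421)
w3 = Aw2 = (5313, 464, 4511)
Ratio at component: 5313 / 464 = 11.45043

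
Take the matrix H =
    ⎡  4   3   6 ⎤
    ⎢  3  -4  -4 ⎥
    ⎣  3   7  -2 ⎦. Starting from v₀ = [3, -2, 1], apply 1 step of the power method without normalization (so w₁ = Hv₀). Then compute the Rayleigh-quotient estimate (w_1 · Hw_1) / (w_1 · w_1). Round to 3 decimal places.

w1 = Hv₀ = (4·3 + 3·(-2) + 6·1; 3·3 + (-4)·(-2) + (-4)·1; 3·3 + 7·(-2) + (-2)·1) = (12, 13, -7)
Hw1 = (45, 12, 141)
w1·Hw1 = 12·45 + 13·12 + (-7)·141 = -291; w1·w1 = 12·12 + 13·13 + (-7)·(-7) = 362
λ ≈ -291/362 = -0.804

λ ≈ -0.804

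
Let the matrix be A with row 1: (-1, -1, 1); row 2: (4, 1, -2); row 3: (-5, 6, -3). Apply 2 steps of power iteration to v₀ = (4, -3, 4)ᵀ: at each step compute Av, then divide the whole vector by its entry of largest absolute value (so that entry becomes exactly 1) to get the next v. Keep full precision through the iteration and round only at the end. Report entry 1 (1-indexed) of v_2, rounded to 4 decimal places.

-0.3515

Av0 = (3.00000, 5.00000, -50.00000); divide by -50.00000 → v1 = (-0.06000, -0.10000, 1.00000)
Av1 = (1.16000, -2.34000, -3.30000); divide by -3.30000 → v2 = (-0.35152, 0.70909, 1.00000)
Requested entry of v2: -58/165 = -0.3515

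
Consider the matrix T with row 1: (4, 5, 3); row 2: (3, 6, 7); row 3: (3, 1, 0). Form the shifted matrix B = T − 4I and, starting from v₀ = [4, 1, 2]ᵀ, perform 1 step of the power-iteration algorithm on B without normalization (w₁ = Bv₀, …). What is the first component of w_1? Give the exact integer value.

B = T − 4I has rows (0, 5, 3); (3, 2, 7); (3, 1, -4)
w1 = Bv₀ = (0·4 + 5·1 + 3·2; 3·4 + 2·1 + 7·2; 3·4 + 1·1 + (-4)·2) = (11, 28, 5)
Requested component of w1: 11

11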